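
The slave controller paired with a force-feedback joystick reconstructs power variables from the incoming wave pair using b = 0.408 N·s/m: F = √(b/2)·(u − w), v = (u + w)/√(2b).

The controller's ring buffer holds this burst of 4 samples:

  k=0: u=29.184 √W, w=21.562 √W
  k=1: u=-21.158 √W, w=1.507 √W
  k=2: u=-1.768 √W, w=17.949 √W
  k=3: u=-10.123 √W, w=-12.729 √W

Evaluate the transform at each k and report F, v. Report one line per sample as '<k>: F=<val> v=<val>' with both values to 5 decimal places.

k=0: u−w=7.62200, u+w=50.74600; √(b/2)=0.45166, √(2b)=0.90333; F=0.45166×7.622=3.44258, v=50.74600/0.90333=56.17677
k=1: u−w=-22.66500, u+w=-19.65100; √(b/2)=0.45166, √(2b)=0.90333; F=0.45166×(-22.665)=-10.23696, v=-19.65100/0.90333=-21.75402
k=2: u−w=-19.71700, u+w=16.18100; √(b/2)=0.45166, √(2b)=0.90333; F=0.45166×(-19.717)=-8.90545, v=16.18100/0.90333=17.91267
k=3: u−w=2.60600, u+w=-22.85200; √(b/2)=0.45166, √(2b)=0.90333; F=0.45166×2.606=1.17704, v=-22.85200/0.90333=-25.29759

0: F=3.44258 v=56.17677
1: F=-10.23696 v=-21.75402
2: F=-8.90545 v=17.91267
3: F=1.17704 v=-25.29759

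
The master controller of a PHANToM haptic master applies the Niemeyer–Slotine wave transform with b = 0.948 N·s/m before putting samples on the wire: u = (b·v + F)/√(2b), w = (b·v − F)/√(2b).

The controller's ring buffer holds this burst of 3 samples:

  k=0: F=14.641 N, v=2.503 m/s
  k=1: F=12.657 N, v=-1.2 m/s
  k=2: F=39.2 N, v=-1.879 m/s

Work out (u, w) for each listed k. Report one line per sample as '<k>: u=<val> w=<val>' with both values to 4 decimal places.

k=0: b·v=0.948×2.503=2.3728; √(2b)=1.3770; u=(2.3728+14.641)/1.3770=12.3562, w=(2.3728−14.641)/1.3770=-8.9096
k=1: b·v=0.948×(-1.2)=-1.1376; √(2b)=1.3770; u=(-1.1376+12.657)/1.3770=8.3659, w=(-1.1376−12.657)/1.3770=-10.0182
k=2: b·v=0.948×(-1.879)=-1.7813; √(2b)=1.3770; u=(-1.7813+39.2)/1.3770=27.1750, w=(-1.7813−39.2)/1.3770=-29.7623

0: u=12.3562 w=-8.9096
1: u=8.3659 w=-10.0182
2: u=27.1750 w=-29.7623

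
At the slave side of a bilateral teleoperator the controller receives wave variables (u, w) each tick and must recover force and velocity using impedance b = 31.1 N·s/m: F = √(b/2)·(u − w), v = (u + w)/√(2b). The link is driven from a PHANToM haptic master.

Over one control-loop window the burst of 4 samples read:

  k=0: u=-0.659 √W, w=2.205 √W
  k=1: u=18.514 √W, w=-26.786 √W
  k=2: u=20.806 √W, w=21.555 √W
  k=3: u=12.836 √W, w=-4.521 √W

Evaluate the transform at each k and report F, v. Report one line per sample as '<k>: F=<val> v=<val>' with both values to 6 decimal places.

0: F=-11.293751 v=0.196026
1: F=178.633702 v=-1.048855
2: F=-2.953568 v=5.371196
3: F=68.444706 v=1.054307

k=0: u−w=-2.864000, u+w=1.546000; √(b/2)=3.943349, √(2b)=7.886698; F=3.943349×(-2.864)=-11.293751, v=1.546000/7.886698=0.196026
k=1: u−w=45.300000, u+w=-8.272000; √(b/2)=3.943349, √(2b)=7.886698; F=3.943349×45.3=178.633702, v=-8.272000/7.886698=-1.048855
k=2: u−w=-0.749000, u+w=42.361000; √(b/2)=3.943349, √(2b)=7.886698; F=3.943349×(-0.749)=-2.953568, v=42.361000/7.886698=5.371196
k=3: u−w=17.357000, u+w=8.315000; √(b/2)=3.943349, √(2b)=7.886698; F=3.943349×17.357=68.444706, v=8.315000/7.886698=1.054307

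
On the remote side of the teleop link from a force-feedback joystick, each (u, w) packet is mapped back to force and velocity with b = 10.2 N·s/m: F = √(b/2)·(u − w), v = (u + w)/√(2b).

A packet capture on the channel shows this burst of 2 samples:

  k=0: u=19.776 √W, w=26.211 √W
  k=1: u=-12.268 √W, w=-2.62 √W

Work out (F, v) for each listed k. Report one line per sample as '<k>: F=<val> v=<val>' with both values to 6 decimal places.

0: F=-14.532276 v=10.181693
1: F=-21.788252 v=-3.296259

k=0: u−w=-6.435000, u+w=45.987000; √(b/2)=2.258318, √(2b)=4.516636; F=2.258318×(-6.435)=-14.532276, v=45.987000/4.516636=10.181693
k=1: u−w=-9.648000, u+w=-14.888000; √(b/2)=2.258318, √(2b)=4.516636; F=2.258318×(-9.648)=-21.788252, v=-14.888000/4.516636=-3.296259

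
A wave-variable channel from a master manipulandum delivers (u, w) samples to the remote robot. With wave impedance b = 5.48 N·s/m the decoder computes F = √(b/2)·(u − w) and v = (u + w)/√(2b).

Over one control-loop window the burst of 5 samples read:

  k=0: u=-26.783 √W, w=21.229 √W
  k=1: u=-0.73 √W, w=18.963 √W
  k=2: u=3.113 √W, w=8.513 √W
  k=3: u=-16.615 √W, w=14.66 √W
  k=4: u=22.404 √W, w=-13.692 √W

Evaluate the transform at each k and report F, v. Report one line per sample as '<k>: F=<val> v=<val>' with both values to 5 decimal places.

0: F=-79.47400 v=-1.67765
1: F=-32.59772 v=5.50748
2: F=-8.93859 v=3.51176
3: F=-51.76934 v=-0.59053
4: F=59.74951 v=2.63156

k=0: u−w=-48.01200, u+w=-5.55400; √(b/2)=1.65529, √(2b)=3.31059; F=1.65529×(-48.012)=-79.47400, v=-5.55400/3.31059=-1.67765
k=1: u−w=-19.69300, u+w=18.23300; √(b/2)=1.65529, √(2b)=3.31059; F=1.65529×(-19.693)=-32.59772, v=18.23300/3.31059=5.50748
k=2: u−w=-5.40000, u+w=11.62600; √(b/2)=1.65529, √(2b)=3.31059; F=1.65529×(-5.4)=-8.93859, v=11.62600/3.31059=3.51176
k=3: u−w=-31.27500, u+w=-1.95500; √(b/2)=1.65529, √(2b)=3.31059; F=1.65529×(-31.275)=-51.76934, v=-1.95500/3.31059=-0.59053
k=4: u−w=36.09600, u+w=8.71200; √(b/2)=1.65529, √(2b)=3.31059; F=1.65529×36.096=59.74951, v=8.71200/3.31059=2.63156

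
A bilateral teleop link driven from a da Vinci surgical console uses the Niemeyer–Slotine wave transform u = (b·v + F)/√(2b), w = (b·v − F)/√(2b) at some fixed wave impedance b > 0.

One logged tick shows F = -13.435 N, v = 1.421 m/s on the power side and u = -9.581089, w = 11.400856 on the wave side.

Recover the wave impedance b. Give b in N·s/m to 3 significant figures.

u + w = 1.819767;  u + w = √(2b)·v, so √(2b) = 1.819767/1.421 = 1.280624.
b = (√(2b))²/2 = 1.639998/2 = 0.819999.
(Check via u − w = 2F/√(2b): u − w = -20.981945, 2F/√(2b) = -20.981955.)

b = 0.82 N·s/m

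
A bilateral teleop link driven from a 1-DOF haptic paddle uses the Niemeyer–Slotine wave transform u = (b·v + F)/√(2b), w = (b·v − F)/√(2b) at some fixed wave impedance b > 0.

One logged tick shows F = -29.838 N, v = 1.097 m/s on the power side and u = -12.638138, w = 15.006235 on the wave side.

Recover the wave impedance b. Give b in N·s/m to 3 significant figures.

u + w = 2.368097;  u + w = √(2b)·v, so √(2b) = 2.368097/1.097 = 2.158703.
b = (√(2b))²/2 = 4.659998/2 = 2.329999.
(Check via u − w = 2F/√(2b): u − w = -27.644373, 2F/√(2b) = -27.644379.)

b = 2.33 N·s/m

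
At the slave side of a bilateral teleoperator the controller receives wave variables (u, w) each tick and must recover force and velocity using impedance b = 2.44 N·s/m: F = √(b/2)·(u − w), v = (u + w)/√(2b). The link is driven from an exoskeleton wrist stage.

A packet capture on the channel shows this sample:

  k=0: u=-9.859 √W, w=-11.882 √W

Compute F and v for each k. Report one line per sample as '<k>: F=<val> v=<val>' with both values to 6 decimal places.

0: F=2.234477 v=-9.841688

k=0: u−w=2.023000, u+w=-21.741000; √(b/2)=1.104536, √(2b)=2.209072; F=1.104536×2.023=2.234477, v=-21.741000/2.209072=-9.841688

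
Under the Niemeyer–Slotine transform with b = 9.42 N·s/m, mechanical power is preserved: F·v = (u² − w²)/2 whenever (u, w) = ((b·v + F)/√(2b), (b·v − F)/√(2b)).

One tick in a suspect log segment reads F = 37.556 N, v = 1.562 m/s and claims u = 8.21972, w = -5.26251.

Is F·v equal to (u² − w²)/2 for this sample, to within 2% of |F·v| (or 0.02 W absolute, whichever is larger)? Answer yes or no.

no

F·v = 37.556×1.562 = 58.66247 W.
(u² − w²)/2 = (67.56380 − 27.69401)/2 = 19.93489 W.
|Δ| = 38.72758;  2% of max(1, |F·v|) = 1.17325.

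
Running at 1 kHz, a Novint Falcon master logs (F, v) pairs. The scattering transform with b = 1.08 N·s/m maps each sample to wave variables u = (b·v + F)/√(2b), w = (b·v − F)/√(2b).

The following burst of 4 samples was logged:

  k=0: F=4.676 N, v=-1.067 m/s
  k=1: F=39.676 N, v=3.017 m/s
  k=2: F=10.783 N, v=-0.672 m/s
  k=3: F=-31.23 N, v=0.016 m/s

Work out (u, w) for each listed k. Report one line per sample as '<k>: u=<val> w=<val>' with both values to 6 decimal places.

0: u=2.397533 w=-3.965697
1: u=29.213132 w=-24.779065
2: u=6.843085 w=-7.830719
3: u=-21.237566 w=21.261081

k=0: b·v=1.08×(-1.067)=-1.152360; √(2b)=1.469694; u=(-1.152360+4.676)/1.469694=2.397533, w=(-1.152360−4.676)/1.469694=-3.965697
k=1: b·v=1.08×3.017=3.258360; √(2b)=1.469694; u=(3.258360+39.676)/1.469694=29.213132, w=(3.258360−39.676)/1.469694=-24.779065
k=2: b·v=1.08×(-0.672)=-0.725760; √(2b)=1.469694; u=(-0.725760+10.783)/1.469694=6.843085, w=(-0.725760−10.783)/1.469694=-7.830719
k=3: b·v=1.08×0.016=0.017280; √(2b)=1.469694; u=(0.017280+(-31.23))/1.469694=-21.237566, w=(0.017280−(-31.23))/1.469694=21.261081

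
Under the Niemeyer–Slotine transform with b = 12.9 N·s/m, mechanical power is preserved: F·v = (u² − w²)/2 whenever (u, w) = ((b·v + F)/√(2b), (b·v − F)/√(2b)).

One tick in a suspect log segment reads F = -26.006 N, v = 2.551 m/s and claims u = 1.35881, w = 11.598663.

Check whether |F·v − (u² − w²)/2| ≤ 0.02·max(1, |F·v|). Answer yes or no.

yes

F·v = (-26.006)×2.551 = -66.341306 W.
(u² − w²)/2 = (1.846365 − 134.528983)/2 = -66.341309 W.
|Δ| = 0.000003;  2% of max(1, |F·v|) = 1.326826.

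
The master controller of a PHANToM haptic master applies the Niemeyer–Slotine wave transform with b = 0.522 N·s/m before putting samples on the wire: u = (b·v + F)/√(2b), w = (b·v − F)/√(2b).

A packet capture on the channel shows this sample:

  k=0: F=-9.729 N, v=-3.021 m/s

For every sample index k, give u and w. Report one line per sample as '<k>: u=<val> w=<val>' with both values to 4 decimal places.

0: u=-11.0651 w=7.9784

k=0: b·v=0.522×(-3.021)=-1.5770; √(2b)=1.0218; u=(-1.5770+(-9.729))/1.0218=-11.0651, w=(-1.5770−(-9.729))/1.0218=7.9784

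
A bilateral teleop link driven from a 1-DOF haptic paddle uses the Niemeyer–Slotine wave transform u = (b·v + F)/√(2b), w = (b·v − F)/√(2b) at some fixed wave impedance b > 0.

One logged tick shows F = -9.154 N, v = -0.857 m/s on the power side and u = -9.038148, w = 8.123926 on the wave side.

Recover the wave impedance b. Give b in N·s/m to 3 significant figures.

u + w = -0.914222;  u + w = √(2b)·v, so √(2b) = -0.914222/(-0.857) = 1.066770.
b = (√(2b))²/2 = 1.137999/2 = 0.568999.
(Check via u − w = 2F/√(2b): u − w = -17.162074, 2F/√(2b) = -17.162085.)

b = 0.569 N·s/m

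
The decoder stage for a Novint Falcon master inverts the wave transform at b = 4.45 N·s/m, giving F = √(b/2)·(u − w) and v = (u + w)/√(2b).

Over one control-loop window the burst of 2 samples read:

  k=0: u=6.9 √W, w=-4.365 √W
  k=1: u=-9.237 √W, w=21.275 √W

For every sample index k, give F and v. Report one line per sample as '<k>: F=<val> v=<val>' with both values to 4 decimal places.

0: F=16.8034 v=0.8497
1: F=-45.5130 v=4.0351

k=0: u−w=11.2650, u+w=2.5350; √(b/2)=1.4916, √(2b)=2.9833; F=1.4916×11.265=16.8034, v=2.5350/2.9833=0.8497
k=1: u−w=-30.5120, u+w=12.0380; √(b/2)=1.4916, √(2b)=2.9833; F=1.4916×(-30.512)=-45.5130, v=12.0380/2.9833=4.0351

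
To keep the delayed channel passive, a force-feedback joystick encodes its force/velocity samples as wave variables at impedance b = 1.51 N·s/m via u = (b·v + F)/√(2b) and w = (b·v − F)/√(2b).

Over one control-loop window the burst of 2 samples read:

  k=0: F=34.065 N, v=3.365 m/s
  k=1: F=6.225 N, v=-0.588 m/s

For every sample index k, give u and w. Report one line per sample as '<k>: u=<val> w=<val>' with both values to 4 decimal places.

0: u=22.5261 w=-16.6783
1: u=3.0712 w=-4.0930

k=0: b·v=1.51×3.365=5.0812; √(2b)=1.7378; u=(5.0812+34.065)/1.7378=22.5261, w=(5.0812−34.065)/1.7378=-16.6783
k=1: b·v=1.51×(-0.588)=-0.8879; √(2b)=1.7378; u=(-0.8879+6.225)/1.7378=3.0712, w=(-0.8879−6.225)/1.7378=-4.0930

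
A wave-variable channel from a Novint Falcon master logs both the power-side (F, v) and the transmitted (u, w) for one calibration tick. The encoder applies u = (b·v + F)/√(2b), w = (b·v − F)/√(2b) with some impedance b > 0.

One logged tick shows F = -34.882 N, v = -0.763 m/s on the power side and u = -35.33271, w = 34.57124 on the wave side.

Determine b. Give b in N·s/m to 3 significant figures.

u + w = -0.76147;  u + w = √(2b)·v, so √(2b) = -0.76147/(-0.763) = 0.99799.
b = (√(2b))²/2 = 0.99599/2 = 0.49800.
(Check via u − w = 2F/√(2b): u − w = -69.90395, 2F/√(2b) = -69.90417.)

b = 0.498 N·s/m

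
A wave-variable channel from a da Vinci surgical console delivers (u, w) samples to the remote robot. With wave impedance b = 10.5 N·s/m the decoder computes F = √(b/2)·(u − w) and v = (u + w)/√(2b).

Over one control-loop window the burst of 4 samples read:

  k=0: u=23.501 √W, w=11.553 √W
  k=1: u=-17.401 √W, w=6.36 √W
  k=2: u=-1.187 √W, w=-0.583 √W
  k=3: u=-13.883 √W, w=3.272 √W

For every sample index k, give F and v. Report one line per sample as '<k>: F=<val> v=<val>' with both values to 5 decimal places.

k=0: u−w=11.94800, u+w=35.05400; √(b/2)=2.29129, √(2b)=4.58258; F=2.29129×11.948=27.37631, v=35.05400/4.58258=7.64941
k=1: u−w=-23.76100, u+w=-11.04100; √(b/2)=2.29129, √(2b)=4.58258; F=2.29129×(-23.761)=-54.44329, v=-11.04100/4.58258=-2.40934
k=2: u−w=-0.60400, u+w=-1.77000; √(b/2)=2.29129, √(2b)=4.58258; F=2.29129×(-0.604)=-1.38394, v=-1.77000/4.58258=-0.38625
k=3: u−w=-17.15500, u+w=-10.61100; √(b/2)=2.29129, √(2b)=4.58258; F=2.29129×(-17.155)=-39.30704, v=-10.61100/4.58258=-2.31551

0: F=27.37631 v=7.64941
1: F=-54.44329 v=-2.40934
2: F=-1.38394 v=-0.38625
3: F=-39.30704 v=-2.31551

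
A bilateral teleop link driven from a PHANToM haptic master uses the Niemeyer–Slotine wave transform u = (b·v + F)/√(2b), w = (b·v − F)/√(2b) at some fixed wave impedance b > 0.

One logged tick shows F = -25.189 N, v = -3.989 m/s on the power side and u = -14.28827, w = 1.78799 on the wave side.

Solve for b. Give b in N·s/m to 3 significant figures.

u + w = -12.5003;  u + w = √(2b)·v, so √(2b) = -12.5003/(-3.989) = 3.1337.
b = (√(2b))²/2 = 9.8200/2 = 4.9100.
(Check via u − w = 2F/√(2b): u − w = -16.0763, 2F/√(2b) = -16.0763.)

b = 4.91 N·s/m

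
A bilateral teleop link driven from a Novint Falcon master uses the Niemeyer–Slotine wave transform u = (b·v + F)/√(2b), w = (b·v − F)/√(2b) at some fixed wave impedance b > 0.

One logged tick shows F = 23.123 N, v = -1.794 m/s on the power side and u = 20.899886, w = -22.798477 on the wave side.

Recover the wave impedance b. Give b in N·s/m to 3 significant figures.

u + w = -1.898591;  u + w = √(2b)·v, so √(2b) = -1.898591/(-1.794) = 1.058300.
b = (√(2b))²/2 = 1.120000/2 = 0.560000.
(Check via u − w = 2F/√(2b): u − w = 43.698363, 2F/√(2b) = 43.698366.)

b = 0.56 N·s/m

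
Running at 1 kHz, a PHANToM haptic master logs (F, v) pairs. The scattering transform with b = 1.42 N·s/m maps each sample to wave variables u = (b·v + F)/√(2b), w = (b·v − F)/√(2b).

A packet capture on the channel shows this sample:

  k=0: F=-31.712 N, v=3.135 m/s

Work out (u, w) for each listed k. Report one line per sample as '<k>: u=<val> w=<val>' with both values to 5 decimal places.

0: u=-16.17601 w=21.45921

k=0: b·v=1.42×3.135=4.45170; √(2b)=1.68523; u=(4.45170+(-31.712))/1.68523=-16.17601, w=(4.45170−(-31.712))/1.68523=21.45921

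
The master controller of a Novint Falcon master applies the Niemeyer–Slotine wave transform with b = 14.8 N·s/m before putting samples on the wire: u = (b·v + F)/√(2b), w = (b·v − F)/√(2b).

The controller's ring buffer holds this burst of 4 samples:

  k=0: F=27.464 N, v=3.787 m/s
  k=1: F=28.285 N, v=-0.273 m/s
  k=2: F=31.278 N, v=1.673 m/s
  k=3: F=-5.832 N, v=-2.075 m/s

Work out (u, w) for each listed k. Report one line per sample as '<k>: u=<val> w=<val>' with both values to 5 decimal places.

0: u=15.34974 w=5.25377
1: u=4.45625 w=-5.94153
2: u=10.30006 w=-1.19796
3: u=-6.71655 w=-4.57267

k=0: b·v=14.8×3.787=56.04760; √(2b)=5.44059; u=(56.04760+27.464)/5.44059=15.34974, w=(56.04760−27.464)/5.44059=5.25377
k=1: b·v=14.8×(-0.273)=-4.04040; √(2b)=5.44059; u=(-4.04040+28.285)/5.44059=4.45625, w=(-4.04040−28.285)/5.44059=-5.94153
k=2: b·v=14.8×1.673=24.76040; √(2b)=5.44059; u=(24.76040+31.278)/5.44059=10.30006, w=(24.76040−31.278)/5.44059=-1.19796
k=3: b·v=14.8×(-2.075)=-30.71000; √(2b)=5.44059; u=(-30.71000+(-5.832))/5.44059=-6.71655, w=(-30.71000−(-5.832))/5.44059=-4.57267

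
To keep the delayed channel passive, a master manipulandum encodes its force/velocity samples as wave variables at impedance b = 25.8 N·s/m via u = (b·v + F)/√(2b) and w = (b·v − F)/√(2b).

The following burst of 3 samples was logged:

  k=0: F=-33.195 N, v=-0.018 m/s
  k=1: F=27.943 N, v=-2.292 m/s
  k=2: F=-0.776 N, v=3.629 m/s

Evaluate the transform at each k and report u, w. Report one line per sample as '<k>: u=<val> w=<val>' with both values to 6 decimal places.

0: u=-4.685776 w=4.556476
1: u=-4.342091 w=-12.122065
2: u=12.926095 w=13.142151

k=0: b·v=25.8×(-0.018)=-0.464400; √(2b)=7.183314; u=(-0.464400+(-33.195))/7.183314=-4.685776, w=(-0.464400−(-33.195))/7.183314=4.556476
k=1: b·v=25.8×(-2.292)=-59.133600; √(2b)=7.183314; u=(-59.133600+27.943)/7.183314=-4.342091, w=(-59.133600−27.943)/7.183314=-12.122065
k=2: b·v=25.8×3.629=93.628200; √(2b)=7.183314; u=(93.628200+(-0.776))/7.183314=12.926095, w=(93.628200−(-0.776))/7.183314=13.142151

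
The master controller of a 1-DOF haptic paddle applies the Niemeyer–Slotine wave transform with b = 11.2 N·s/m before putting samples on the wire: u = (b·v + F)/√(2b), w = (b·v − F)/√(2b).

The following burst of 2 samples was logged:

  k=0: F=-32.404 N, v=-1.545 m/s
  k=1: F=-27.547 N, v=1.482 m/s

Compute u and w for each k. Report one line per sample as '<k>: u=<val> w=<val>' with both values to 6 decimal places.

k=0: b·v=11.2×(-1.545)=-17.304000; √(2b)=4.732864; u=(-17.304000+(-32.404))/4.732864=-10.502732, w=(-17.304000−(-32.404))/4.732864=3.190457
k=1: b·v=11.2×1.482=16.598400; √(2b)=4.732864; u=(16.598400+(-27.547))/4.732864=-2.313314, w=(16.598400−(-27.547))/4.732864=9.327418

0: u=-10.502732 w=3.190457
1: u=-2.313314 w=9.327418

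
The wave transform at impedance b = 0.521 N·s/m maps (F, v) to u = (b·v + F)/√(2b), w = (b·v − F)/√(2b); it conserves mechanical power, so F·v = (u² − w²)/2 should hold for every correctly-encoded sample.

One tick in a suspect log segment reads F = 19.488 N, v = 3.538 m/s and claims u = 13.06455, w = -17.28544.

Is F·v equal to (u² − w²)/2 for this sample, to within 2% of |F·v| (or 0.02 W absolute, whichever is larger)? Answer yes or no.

no

F·v = 19.488×3.538 = 68.94854 W.
(u² − w²)/2 = (170.68247 − 298.78644)/2 = -64.05198 W.
|Δ| = 133.00053;  2% of max(1, |F·v|) = 1.37897.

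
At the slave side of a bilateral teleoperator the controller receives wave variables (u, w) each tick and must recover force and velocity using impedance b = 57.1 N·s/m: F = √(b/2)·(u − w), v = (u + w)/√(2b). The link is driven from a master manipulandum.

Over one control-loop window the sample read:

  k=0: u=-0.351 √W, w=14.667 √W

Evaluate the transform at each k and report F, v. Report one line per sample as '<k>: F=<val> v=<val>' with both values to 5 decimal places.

k=0: u−w=-15.01800, u+w=14.31600; √(b/2)=5.34322, √(2b)=10.68644; F=5.34322×(-15.018)=-80.24448, v=14.31600/10.68644=1.33964

0: F=-80.24448 v=1.33964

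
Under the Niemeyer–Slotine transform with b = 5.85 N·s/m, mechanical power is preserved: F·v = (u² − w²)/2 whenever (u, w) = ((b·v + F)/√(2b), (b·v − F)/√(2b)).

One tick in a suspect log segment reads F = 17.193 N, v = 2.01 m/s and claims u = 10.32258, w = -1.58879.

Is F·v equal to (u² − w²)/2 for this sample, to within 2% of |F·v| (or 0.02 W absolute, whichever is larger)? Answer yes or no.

no

F·v = 17.193×2.01 = 34.55793 W.
(u² − w²)/2 = (106.55566 − 2.52425)/2 = 52.01570 W.
|Δ| = 17.45777;  2% of max(1, |F·v|) = 0.69116.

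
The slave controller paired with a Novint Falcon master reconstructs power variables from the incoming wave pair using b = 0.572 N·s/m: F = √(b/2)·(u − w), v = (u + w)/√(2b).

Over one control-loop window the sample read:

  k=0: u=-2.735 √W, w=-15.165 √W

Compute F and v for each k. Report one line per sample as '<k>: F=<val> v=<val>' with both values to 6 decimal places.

k=0: u−w=12.430000, u+w=-17.900000; √(b/2)=0.534790, √(2b)=1.069579; F=0.534790×12.43=6.647436, v=-17.900000/1.069579=-16.735551

0: F=6.647436 v=-16.735551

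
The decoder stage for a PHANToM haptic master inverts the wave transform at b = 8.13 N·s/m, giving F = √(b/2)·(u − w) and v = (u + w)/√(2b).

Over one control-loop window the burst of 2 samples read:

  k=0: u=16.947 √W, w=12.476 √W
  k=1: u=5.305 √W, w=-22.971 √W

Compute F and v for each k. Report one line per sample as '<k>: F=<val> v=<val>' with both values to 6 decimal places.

k=0: u−w=4.471000, u+w=29.423000; √(b/2)=2.016185, √(2b)=4.032369; F=2.016185×4.471=9.014361, v=29.423000/4.032369=7.296703
k=1: u−w=28.276000, u+w=-17.666000; √(b/2)=2.016185, √(2b)=4.032369; F=2.016185×28.276=57.009633, v=-17.666000/4.032369=-4.381047

0: F=9.014361 v=7.296703
1: F=57.009633 v=-4.381047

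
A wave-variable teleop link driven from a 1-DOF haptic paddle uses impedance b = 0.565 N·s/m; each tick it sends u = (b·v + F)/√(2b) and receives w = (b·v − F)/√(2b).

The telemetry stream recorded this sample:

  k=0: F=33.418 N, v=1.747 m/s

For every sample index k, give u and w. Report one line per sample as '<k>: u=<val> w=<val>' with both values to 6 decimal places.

k=0: b·v=0.565×1.747=0.987055; √(2b)=1.063015; u=(0.987055+33.418)/1.063015=32.365553, w=(0.987055−33.418)/1.063015=-30.508467

0: u=32.365553 w=-30.508467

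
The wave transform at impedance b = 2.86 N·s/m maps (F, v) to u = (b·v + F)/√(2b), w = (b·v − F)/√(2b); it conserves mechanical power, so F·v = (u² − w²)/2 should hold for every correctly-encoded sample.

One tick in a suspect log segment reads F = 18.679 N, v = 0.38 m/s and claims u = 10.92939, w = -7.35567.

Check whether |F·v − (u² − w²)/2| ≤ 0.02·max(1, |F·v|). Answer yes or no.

no

F·v = 18.679×0.38 = 7.0980 W.
(u² − w²)/2 = (119.4516 − 54.1059)/2 = 32.6728 W.
|Δ| = 25.5748;  2% of max(1, |F·v|) = 0.1420.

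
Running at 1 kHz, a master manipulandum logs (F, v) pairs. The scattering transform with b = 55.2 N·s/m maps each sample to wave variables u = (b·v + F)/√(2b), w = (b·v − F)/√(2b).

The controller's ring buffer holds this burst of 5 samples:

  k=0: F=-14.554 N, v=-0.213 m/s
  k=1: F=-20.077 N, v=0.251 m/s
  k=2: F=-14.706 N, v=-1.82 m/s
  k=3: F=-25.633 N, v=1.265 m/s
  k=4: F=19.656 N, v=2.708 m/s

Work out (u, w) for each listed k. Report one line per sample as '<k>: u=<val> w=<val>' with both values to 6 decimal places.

k=0: b·v=55.2×(-0.213)=-11.757600; √(2b)=10.507140; u=(-11.757600+(-14.554))/10.507140=-2.504164, w=(-11.757600−(-14.554))/10.507140=0.266143
k=1: b·v=55.2×0.251=13.855200; √(2b)=10.507140; u=(13.855200+(-20.077))/10.507140=-0.592150, w=(13.855200−(-20.077))/10.507140=3.229442
k=2: b·v=55.2×(-1.82)=-100.464000; √(2b)=10.507140; u=(-100.464000+(-14.706))/10.507140=-10.961117, w=(-100.464000−(-14.706))/10.507140=-8.161878
k=3: b·v=55.2×1.265=69.828000; √(2b)=10.507140; u=(69.828000+(-25.633))/10.507140=4.206187, w=(69.828000−(-25.633))/10.507140=9.085345
k=4: b·v=55.2×2.708=149.481600; √(2b)=10.507140; u=(149.481600+19.656)/10.507140=16.097396, w=(149.481600−19.656)/10.507140=12.355940

0: u=-2.504164 w=0.266143
1: u=-0.592150 w=3.229442
2: u=-10.961117 w=-8.161878
3: u=4.206187 w=9.085345
4: u=16.097396 w=12.355940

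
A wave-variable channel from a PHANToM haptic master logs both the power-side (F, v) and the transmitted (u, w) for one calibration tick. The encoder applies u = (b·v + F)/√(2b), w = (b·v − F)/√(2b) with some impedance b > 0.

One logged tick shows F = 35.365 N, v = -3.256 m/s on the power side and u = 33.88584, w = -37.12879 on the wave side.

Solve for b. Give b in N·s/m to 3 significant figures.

u + w = -3.2430;  u + w = √(2b)·v, so √(2b) = -3.2430/(-3.256) = 0.9960.
b = (√(2b))²/2 = 0.9920/2 = 0.4960.
(Check via u − w = 2F/√(2b): u − w = 71.0146, 2F/√(2b) = 71.0146.)

b = 0.496 N·s/m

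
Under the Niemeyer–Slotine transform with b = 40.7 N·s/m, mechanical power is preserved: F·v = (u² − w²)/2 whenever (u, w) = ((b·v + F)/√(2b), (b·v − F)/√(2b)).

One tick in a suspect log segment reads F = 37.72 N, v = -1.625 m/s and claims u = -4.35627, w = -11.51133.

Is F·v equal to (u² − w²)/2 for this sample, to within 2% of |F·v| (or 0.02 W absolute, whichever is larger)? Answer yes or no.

no

F·v = 37.72×(-1.625) = -61.2950 W.
(u² − w²)/2 = (18.9771 − 132.5107)/2 = -56.7668 W.
|Δ| = 4.5282;  2% of max(1, |F·v|) = 1.2259.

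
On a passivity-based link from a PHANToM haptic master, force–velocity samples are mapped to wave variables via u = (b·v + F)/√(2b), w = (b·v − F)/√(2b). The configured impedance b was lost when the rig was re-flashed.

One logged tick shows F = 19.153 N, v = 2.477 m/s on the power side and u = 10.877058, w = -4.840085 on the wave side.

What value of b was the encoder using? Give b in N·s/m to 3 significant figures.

b = 2.97 N·s/m

u + w = 6.036973;  u + w = √(2b)·v, so √(2b) = 6.036973/2.477 = 2.437212.
b = (√(2b))²/2 = 5.940000/2 = 2.970000.
(Check via u − w = 2F/√(2b): u − w = 15.717143, 2F/√(2b) = 15.717142.)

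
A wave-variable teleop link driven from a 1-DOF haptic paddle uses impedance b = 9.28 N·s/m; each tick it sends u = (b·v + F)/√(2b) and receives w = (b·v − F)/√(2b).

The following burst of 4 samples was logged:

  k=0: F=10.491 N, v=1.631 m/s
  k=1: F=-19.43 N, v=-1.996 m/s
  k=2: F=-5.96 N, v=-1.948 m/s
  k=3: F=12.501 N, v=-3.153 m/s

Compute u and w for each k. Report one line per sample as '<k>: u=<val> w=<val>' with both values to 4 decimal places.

k=0: b·v=9.28×1.631=15.1357; √(2b)=4.3081; u=(15.1357+10.491)/4.3081=5.9484, w=(15.1357−10.491)/4.3081=1.0781
k=1: b·v=9.28×(-1.996)=-18.5229; √(2b)=4.3081; u=(-18.5229+(-19.43))/4.3081=-8.8096, w=(-18.5229−(-19.43))/4.3081=0.2106
k=2: b·v=9.28×(-1.948)=-18.0774; √(2b)=4.3081; u=(-18.0774+(-5.96))/4.3081=-5.5796, w=(-18.0774−(-5.96))/4.3081=-2.8127
k=3: b·v=9.28×(-3.153)=-29.2598; √(2b)=4.3081; u=(-29.2598+12.501)/4.3081=-3.8900, w=(-29.2598−12.501)/4.3081=-9.6935

0: u=5.9484 w=1.0781
1: u=-8.8096 w=0.2106
2: u=-5.5796 w=-2.8127
3: u=-3.8900 w=-9.6935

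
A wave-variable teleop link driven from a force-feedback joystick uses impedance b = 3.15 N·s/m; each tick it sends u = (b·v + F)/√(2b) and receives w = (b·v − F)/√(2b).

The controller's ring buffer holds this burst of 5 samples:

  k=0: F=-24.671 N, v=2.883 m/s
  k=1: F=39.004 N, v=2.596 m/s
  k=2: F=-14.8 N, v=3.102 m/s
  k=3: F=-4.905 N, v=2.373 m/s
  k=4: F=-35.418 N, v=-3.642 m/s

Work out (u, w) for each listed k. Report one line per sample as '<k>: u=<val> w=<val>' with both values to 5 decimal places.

k=0: b·v=3.15×2.883=9.08145; √(2b)=2.50998; u=(9.08145+(-24.671))/2.50998=-6.21103, w=(9.08145−(-24.671))/2.50998=13.44730
k=1: b·v=3.15×2.596=8.17740; √(2b)=2.50998; u=(8.17740+39.004)/2.50998=18.79752, w=(8.17740−39.004)/2.50998=-12.28161
k=2: b·v=3.15×3.102=9.77130; √(2b)=2.50998; u=(9.77130+(-14.8))/2.50998=-2.00348, w=(9.77130−(-14.8))/2.50998=9.78944
k=3: b·v=3.15×2.373=7.47495; √(2b)=2.50998; u=(7.47495+(-4.905))/2.50998=1.02389, w=(7.47495−(-4.905))/2.50998=4.93229
k=4: b·v=3.15×(-3.642)=-11.47230; √(2b)=2.50998; u=(-11.47230+(-35.418))/2.50998=-18.68154, w=(-11.47230−(-35.418))/2.50998=9.54020

0: u=-6.21103 w=13.44730
1: u=18.79752 w=-12.28161
2: u=-2.00348 w=9.78944
3: u=1.02389 w=4.93229
4: u=-18.68154 w=9.54020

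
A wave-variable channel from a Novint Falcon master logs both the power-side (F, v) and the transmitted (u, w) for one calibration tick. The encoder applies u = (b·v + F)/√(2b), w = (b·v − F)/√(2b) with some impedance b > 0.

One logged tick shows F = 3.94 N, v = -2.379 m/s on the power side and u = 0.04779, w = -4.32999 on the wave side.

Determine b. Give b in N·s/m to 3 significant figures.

b = 1.62 N·s/m

u + w = -4.2822;  u + w = √(2b)·v, so √(2b) = -4.2822/(-2.379) = 1.8000.
b = (√(2b))²/2 = 3.2400/2 = 1.6200.
(Check via u − w = 2F/√(2b): u − w = 4.3778, 2F/√(2b) = 4.3778.)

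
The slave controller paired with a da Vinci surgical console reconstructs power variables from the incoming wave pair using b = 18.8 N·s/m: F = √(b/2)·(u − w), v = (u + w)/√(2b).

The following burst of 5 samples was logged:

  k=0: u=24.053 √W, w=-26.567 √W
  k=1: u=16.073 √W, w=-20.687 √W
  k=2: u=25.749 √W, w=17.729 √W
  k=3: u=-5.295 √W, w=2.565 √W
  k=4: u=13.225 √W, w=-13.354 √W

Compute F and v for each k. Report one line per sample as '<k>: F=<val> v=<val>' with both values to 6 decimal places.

k=0: u−w=50.620000, u+w=-2.514000; √(b/2)=3.065942, √(2b)=6.131884; F=3.065942×50.62=155.197981, v=-2.514000/6.131884=-0.409988
k=1: u−w=36.760000, u+w=-4.614000; √(b/2)=3.065942, √(2b)=6.131884; F=3.065942×36.76=112.704026, v=-4.614000/6.131884=-0.752460
k=2: u−w=8.020000, u+w=43.478000; √(b/2)=3.065942, √(2b)=6.131884; F=3.065942×8.02=24.588854, v=43.478000/6.131884=7.090480
k=3: u−w=-7.860000, u+w=-2.730000; √(b/2)=3.065942, √(2b)=6.131884; F=3.065942×(-7.86)=-24.098304, v=-2.730000/6.131884=-0.445214
k=4: u−w=26.579000, u+w=-0.129000; √(b/2)=3.065942, √(2b)=6.131884; F=3.065942×26.579=81.489671, v=-0.129000/6.131884=-0.021038

0: F=155.197981 v=-0.409988
1: F=112.704026 v=-0.752460
2: F=24.588854 v=7.090480
3: F=-24.098304 v=-0.445214
4: F=81.489671 v=-0.021038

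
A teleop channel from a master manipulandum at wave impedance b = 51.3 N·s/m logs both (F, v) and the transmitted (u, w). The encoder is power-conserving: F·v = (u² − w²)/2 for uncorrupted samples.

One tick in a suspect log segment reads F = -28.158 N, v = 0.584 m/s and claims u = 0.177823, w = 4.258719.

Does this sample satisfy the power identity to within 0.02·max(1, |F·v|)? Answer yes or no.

F·v = (-28.158)×0.584 = -16.444272 W.
(u² − w²)/2 = (0.031621 − 18.136688)/2 = -9.052533 W.
|Δ| = 7.391739;  2% of max(1, |F·v|) = 0.328885.

no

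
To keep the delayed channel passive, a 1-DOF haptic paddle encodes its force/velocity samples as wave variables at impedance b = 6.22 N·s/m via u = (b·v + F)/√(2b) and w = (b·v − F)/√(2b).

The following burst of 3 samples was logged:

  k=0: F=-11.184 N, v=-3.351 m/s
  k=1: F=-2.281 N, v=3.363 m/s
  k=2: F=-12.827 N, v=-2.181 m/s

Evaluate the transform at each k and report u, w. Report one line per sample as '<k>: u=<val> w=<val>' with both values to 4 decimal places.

k=0: b·v=6.22×(-3.351)=-20.8432; √(2b)=3.5270; u=(-20.8432+(-11.184))/3.5270=-9.0805, w=(-20.8432−(-11.184))/3.5270=-2.7386
k=1: b·v=6.22×3.363=20.9179; √(2b)=3.5270; u=(20.9179+(-2.281))/3.5270=5.2840, w=(20.9179−(-2.281))/3.5270=6.5774
k=2: b·v=6.22×(-2.181)=-13.5658; √(2b)=3.5270; u=(-13.5658+(-12.827))/3.5270=-7.4830, w=(-13.5658−(-12.827))/3.5270=-0.2095

0: u=-9.0805 w=-2.7386
1: u=5.2840 w=6.5774
2: u=-7.4830 w=-0.2095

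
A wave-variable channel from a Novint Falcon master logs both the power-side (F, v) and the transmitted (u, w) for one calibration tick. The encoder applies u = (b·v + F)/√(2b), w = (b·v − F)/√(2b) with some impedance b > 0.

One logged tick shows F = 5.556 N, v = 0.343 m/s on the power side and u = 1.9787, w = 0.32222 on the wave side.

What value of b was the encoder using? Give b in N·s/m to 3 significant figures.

b = 22.5 N·s/m

u + w = 2.30092;  u + w = √(2b)·v, so √(2b) = 2.30092/0.343 = 6.70822.
b = (√(2b))²/2 = 45.00024/2 = 22.50012.
(Check via u − w = 2F/√(2b): u − w = 1.65648, 2F/√(2b) = 1.65647.)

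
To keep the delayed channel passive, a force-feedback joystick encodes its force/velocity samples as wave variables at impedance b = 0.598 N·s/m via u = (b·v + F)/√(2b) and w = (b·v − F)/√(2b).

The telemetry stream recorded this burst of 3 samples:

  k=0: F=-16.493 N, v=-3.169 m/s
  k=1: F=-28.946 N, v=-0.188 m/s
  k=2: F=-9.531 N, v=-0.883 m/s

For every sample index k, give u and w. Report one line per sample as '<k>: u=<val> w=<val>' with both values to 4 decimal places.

0: u=-16.8140 w=13.3483
1: u=-26.5709 w=26.3653
2: u=-9.1979 w=8.2323

k=0: b·v=0.598×(-3.169)=-1.8951; √(2b)=1.0936; u=(-1.8951+(-16.493))/1.0936=-16.8140, w=(-1.8951−(-16.493))/1.0936=13.3483
k=1: b·v=0.598×(-0.188)=-0.1124; √(2b)=1.0936; u=(-0.1124+(-28.946))/1.0936=-26.5709, w=(-0.1124−(-28.946))/1.0936=26.3653
k=2: b·v=0.598×(-0.883)=-0.5280; √(2b)=1.0936; u=(-0.5280+(-9.531))/1.0936=-9.1979, w=(-0.5280−(-9.531))/1.0936=8.2323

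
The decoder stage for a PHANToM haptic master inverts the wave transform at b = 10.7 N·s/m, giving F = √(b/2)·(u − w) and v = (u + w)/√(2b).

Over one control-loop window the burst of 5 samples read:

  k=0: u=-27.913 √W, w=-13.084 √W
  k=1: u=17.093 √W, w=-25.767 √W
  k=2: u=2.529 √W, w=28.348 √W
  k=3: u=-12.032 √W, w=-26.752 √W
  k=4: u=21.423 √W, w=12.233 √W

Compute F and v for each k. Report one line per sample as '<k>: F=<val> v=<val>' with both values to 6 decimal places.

0: F=-34.299576 v=-8.862274
1: F=99.135467 v=-1.875049
2: F=-59.719520 v=6.674646
3: F=34.047459 v=-8.383893
4: F=21.256532 v=7.275379

k=0: u−w=-14.829000, u+w=-40.997000; √(b/2)=2.313007, √(2b)=4.626013; F=2.313007×(-14.829)=-34.299576, v=-40.997000/4.626013=-8.862274
k=1: u−w=42.860000, u+w=-8.674000; √(b/2)=2.313007, √(2b)=4.626013; F=2.313007×42.86=99.135467, v=-8.674000/4.626013=-1.875049
k=2: u−w=-25.819000, u+w=30.877000; √(b/2)=2.313007, √(2b)=4.626013; F=2.313007×(-25.819)=-59.719520, v=30.877000/4.626013=6.674646
k=3: u−w=14.720000, u+w=-38.784000; √(b/2)=2.313007, √(2b)=4.626013; F=2.313007×14.72=34.047459, v=-38.784000/4.626013=-8.383893
k=4: u−w=9.190000, u+w=33.656000; √(b/2)=2.313007, √(2b)=4.626013; F=2.313007×9.19=21.256532, v=33.656000/4.626013=7.275379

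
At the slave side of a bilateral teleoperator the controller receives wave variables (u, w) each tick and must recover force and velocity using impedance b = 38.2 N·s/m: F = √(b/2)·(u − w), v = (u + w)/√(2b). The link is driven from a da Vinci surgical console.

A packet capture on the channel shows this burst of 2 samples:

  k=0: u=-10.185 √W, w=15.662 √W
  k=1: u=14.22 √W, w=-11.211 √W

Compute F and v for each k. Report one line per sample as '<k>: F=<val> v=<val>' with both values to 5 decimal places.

0: F=-112.96056 v=0.62661
1: F=111.14249 v=0.34425

k=0: u−w=-25.84700, u+w=5.47700; √(b/2)=4.37035, √(2b)=8.74071; F=4.37035×(-25.847)=-112.96056, v=5.47700/8.74071=0.62661
k=1: u−w=25.43100, u+w=3.00900; √(b/2)=4.37035, √(2b)=8.74071; F=4.37035×25.431=111.14249, v=3.00900/8.74071=0.34425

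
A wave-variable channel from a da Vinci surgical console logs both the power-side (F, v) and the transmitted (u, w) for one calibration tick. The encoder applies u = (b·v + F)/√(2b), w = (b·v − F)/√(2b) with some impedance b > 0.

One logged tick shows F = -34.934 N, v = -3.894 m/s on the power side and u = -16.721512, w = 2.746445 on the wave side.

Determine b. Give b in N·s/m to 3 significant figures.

b = 6.44 N·s/m

u + w = -13.975067;  u + w = √(2b)·v, so √(2b) = -13.975067/(-3.894) = 3.588872.
b = (√(2b))²/2 = 12.880001/2 = 6.440001.
(Check via u − w = 2F/√(2b): u − w = -19.467957, 2F/√(2b) = -19.467956.)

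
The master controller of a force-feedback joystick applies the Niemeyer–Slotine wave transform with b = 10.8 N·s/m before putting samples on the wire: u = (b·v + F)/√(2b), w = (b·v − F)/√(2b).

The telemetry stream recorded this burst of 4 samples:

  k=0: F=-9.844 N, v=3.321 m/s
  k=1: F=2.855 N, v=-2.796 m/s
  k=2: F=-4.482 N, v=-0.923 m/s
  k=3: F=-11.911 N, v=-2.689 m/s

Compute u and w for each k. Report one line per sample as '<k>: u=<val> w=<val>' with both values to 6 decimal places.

0: u=5.599215 w=9.835398
1: u=-5.883019 w=-7.111615
2: u=-3.109231 w=-1.180485
3: u=-8.811510 w=-3.685832

k=0: b·v=10.8×3.321=35.866800; √(2b)=4.647580; u=(35.866800+(-9.844))/4.647580=5.599215, w=(35.866800−(-9.844))/4.647580=9.835398
k=1: b·v=10.8×(-2.796)=-30.196800; √(2b)=4.647580; u=(-30.196800+2.855)/4.647580=-5.883019, w=(-30.196800−2.855)/4.647580=-7.111615
k=2: b·v=10.8×(-0.923)=-9.968400; √(2b)=4.647580; u=(-9.968400+(-4.482))/4.647580=-3.109231, w=(-9.968400−(-4.482))/4.647580=-1.180485
k=3: b·v=10.8×(-2.689)=-29.041200; √(2b)=4.647580; u=(-29.041200+(-11.911))/4.647580=-8.811510, w=(-29.041200−(-11.911))/4.647580=-3.685832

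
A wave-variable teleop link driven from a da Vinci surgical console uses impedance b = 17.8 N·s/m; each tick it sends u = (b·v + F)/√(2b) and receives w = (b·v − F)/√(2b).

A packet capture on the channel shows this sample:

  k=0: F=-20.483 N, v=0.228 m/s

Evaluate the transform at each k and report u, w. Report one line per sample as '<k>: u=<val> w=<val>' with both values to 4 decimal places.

k=0: b·v=17.8×0.228=4.0584; √(2b)=5.9666; u=(4.0584+(-20.483))/5.9666=-2.7528, w=(4.0584−(-20.483))/5.9666=4.1131

0: u=-2.7528 w=4.1131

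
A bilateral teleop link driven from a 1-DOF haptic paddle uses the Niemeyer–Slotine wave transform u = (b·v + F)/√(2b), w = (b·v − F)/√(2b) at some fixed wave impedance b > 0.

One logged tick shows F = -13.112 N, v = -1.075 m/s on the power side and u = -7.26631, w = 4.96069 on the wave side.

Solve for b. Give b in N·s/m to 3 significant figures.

b = 2.3 N·s/m

u + w = -2.3056;  u + w = √(2b)·v, so √(2b) = -2.3056/(-1.075) = 2.1448.
b = (√(2b))²/2 = 4.6000/2 = 2.3000.
(Check via u − w = 2F/√(2b): u − w = -12.2270, 2F/√(2b) = -12.2270.)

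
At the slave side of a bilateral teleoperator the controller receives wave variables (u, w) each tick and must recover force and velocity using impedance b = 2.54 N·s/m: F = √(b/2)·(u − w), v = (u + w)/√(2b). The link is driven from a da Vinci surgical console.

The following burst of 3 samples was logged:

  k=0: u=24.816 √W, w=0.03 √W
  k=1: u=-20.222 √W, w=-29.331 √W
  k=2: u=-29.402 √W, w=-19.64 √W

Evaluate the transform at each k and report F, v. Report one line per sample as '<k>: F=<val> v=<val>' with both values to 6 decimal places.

k=0: u−w=24.786000, u+w=24.846000; √(b/2)=1.126943, √(2b)=2.253886; F=1.126943×24.786=27.932403, v=24.846000/2.253886=11.023630
k=1: u−w=9.109000, u+w=-49.553000; √(b/2)=1.126943, √(2b)=2.253886; F=1.126943×9.109=10.265322, v=-49.553000/2.253886=-21.985589
k=2: u−w=-9.762000, u+w=-49.042000; √(b/2)=1.126943, √(2b)=2.253886; F=1.126943×(-9.762)=-11.001215, v=-49.042000/2.253886=-21.758869

0: F=27.932403 v=11.023630
1: F=10.265322 v=-21.985589
2: F=-11.001215 v=-21.758869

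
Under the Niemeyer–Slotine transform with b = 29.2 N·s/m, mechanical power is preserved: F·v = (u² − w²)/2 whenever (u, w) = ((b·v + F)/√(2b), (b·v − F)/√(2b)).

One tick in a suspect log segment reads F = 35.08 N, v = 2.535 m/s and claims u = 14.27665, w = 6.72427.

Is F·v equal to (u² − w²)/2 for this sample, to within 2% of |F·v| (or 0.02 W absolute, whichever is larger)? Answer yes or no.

F·v = 35.08×2.535 = 88.92780 W.
(u² − w²)/2 = (203.82274 − 45.21581)/2 = 79.30346 W.
|Δ| = 9.62434;  2% of max(1, |F·v|) = 1.77856.

no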